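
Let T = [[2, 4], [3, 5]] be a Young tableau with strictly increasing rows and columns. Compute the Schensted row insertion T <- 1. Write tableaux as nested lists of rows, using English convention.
In row 1, 1 replaces 2 (the leftmost entry greater than 1); 2 is bumped to row 2. In row 2, 2 replaces 3 (the leftmost entry greater than 2); 3 is bumped to row 3. 3 starts a new row 3. The new tableau is [[1, 4], [2, 5], [3]].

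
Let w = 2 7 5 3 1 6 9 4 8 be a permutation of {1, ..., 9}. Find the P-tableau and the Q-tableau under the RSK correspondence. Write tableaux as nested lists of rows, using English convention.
Insert each entry of the permutation into P by Schensted row insertion, recording in Q the position of each new cell.

Insert 2: appended to row 1. P = [[2]], Q = [[1]].
Insert 7: appended to row 1. P = [[2, 7]], Q = [[1, 2]].
Insert 5: 5 bumps 7 from row 1; 7 starts row 2. P = [[2, 5], [7]], Q = [[1, 2], [3]].
Insert 3: 3 bumps 5 from row 1; 5 bumps 7 from row 2; 7 starts row 3. P = [[2, 3], [5], [7]], Q = [[1, 2], [3], [4]].
Insert 1: 1 bumps 2 from row 1; 2 bumps 5 from row 2; 5 bumps 7 from row 3; 7 starts row 4. P = [[1, 3], [2], [5], [7]], Q = [[1, 2], [3], [4], [5]].
Insert 6: appended to row 1. P = [[1, 3, 6], [2], [5], [7]], Q = [[1, 2, 6], [3], [4], [5]].
Insert 9: appended to row 1. P = [[1, 3, 6, 9], [2], [5], [7]], Q = [[1, 2, 6, 7], [3], [4], [5]].
Insert 4: 4 bumps 6 from row 1; 6 appends to row 2. P = [[1, 3, 4, 9], [2, 6], [5], [7]], Q = [[1, 2, 6, 7], [3, 8], [4], [5]].
Insert 8: 8 bumps 9 from row 1; 9 appends to row 2. P = [[1, 3, 4, 8], [2, 6, 9], [5], [7]], Q = [[1, 2, 6, 7], [3, 8, 9], [4], [5]].

So P = [[1, 3, 4, 8], [2, 6, 9], [5], [7]], Q = [[1, 2, 6, 7], [3, 8, 9], [4], [5]].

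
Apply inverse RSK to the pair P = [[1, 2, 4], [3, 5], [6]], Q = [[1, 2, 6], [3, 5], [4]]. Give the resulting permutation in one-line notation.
Reverse the RSK construction: for i from n down to 1, find the cell of Q containing i, remove the entry at that cell from P, and reverse-bump it up through P; the value ejected from row 1 is w(i).

Step i=6: Q has 6 at row 1, column 3; remove that cell from P, ejecting 4. So w(6) = 4. P is now [[1, 2], [3, 5], [6]].
Step i=5: Q has 5 at row 2, column 2; remove 5 from row 2 of P and reverse-bump: 5 enters row 1 and ejects 2. So w(5) = 2. P is now [[1, 5], [3], [6]].
Step i=4: Q has 4 at row 3, column 1; remove 6 from row 3 of P and reverse-bump: 6 enters row 2 and ejects 3; 3 enters row 1 and ejects 1. So w(4) = 1. P is now [[3, 5], [6]].
Step i=3: Q has 3 at row 2, column 1; remove 6 from row 2 of P and reverse-bump: 6 enters row 1 and ejects 5. So w(3) = 5. P is now [[3, 6]].
Step i=2: Q has 2 at row 1, column 2; remove that cell from P, ejecting 6. So w(2) = 6. P is now [[3]].
Step i=1: Q has 1 at row 1, column 1; remove that cell from P, ejecting 3. So w(1) = 3. P is now [].

So w = 3 6 5 1 2 4.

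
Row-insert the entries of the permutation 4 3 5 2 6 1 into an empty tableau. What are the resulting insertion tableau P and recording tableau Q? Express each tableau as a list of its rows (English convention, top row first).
Insert each entry of the permutation into P by Schensted row insertion, recording in Q the position of each new cell.

Insert 4: appended to row 1. P = [[4]].
Insert 3: 3 bumps 4 from row 1; 4 starts row 2. P = [[3], [4]].
Insert 5: appended to row 1. P = [[3, 5], [4]].
Insert 2: 2 bumps 3 from row 1; 3 bumps 4 from row 2; 4 starts row 3. P = [[2, 5], [3], [4]].
Insert 6: appended to row 1. P = [[2, 5, 6], [3], [4]].
Insert 1: 1 bumps 2 from row 1; 2 bumps 3 from row 2; 3 bumps 4 from row 3; 4 starts row 4. P = [[1, 5, 6], [2], [3], [4]].

So P = [[1, 5, 6], [2], [3], [4]], Q = [[1, 3, 5], [2], [4], [6]].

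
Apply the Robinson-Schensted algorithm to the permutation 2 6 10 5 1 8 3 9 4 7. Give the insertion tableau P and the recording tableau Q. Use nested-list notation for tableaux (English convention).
P = [[1, 3, 4, 7], [2, 5, 8, 9], [6, 10]], Q = [[1, 2, 3, 8], [4, 6, 9, 10], [5, 7]]

Insert each entry of the permutation into P by Schensted row insertion, recording in Q the position of each new cell.

Insert 2: appended to row 1. P = [[2]], Q = [[1]].
Insert 6: appended to row 1. P = [[2, 6]], Q = [[1, 2]].
Insert 10: appended to row 1. P = [[2, 6, 10]], Q = [[1, 2, 3]].
Insert 5: 5 bumps 6 from row 1; 6 starts row 2. P = [[2, 5, 10], [6]], Q = [[1, 2, 3], [4]].
Insert 1: 1 bumps 2 from row 1; 2 bumps 6 from row 2; 6 starts row 3. P = [[1, 5, 10], [2], [6]], Q = [[1, 2, 3], [4], [5]].
Insert 8: 8 bumps 10 from row 1; 10 appends to row 2. P = [[1, 5, 8], [2, 10], [6]], Q = [[1, 2, 3], [4, 6], [5]].
Insert 3: 3 bumps 5 from row 1; 5 bumps 10 from row 2; 10 appends to row 3. P = [[1, 3, 8], [2, 5], [6, 10]], Q = [[1, 2, 3], [4, 6], [5, 7]].
Insert 9: appended to row 1. P = [[1, 3, 8, 9], [2, 5], [6, 10]], Q = [[1, 2, 3, 8], [4, 6], [5, 7]].
Insert 4: 4 bumps 8 from row 1; 8 appends to row 2. P = [[1, 3, 4, 9], [2, 5, 8], [6, 10]], Q = [[1, 2, 3, 8], [4, 6, 9], [5, 7]].
Insert 7: 7 bumps 9 from row 1; 9 appends to row 2. P = [[1, 3, 4, 7], [2, 5, 8, 9], [6, 10]], Q = [[1, 2, 3, 8], [4, 6, 9, 10], [5, 7]].

So P = [[1, 3, 4, 7], [2, 5, 8, 9], [6, 10]], Q = [[1, 2, 3, 8], [4, 6, 9, 10], [5, 7]].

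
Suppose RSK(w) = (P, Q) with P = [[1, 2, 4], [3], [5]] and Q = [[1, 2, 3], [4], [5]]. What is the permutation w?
Reverse the RSK construction: for i from n down to 1, find the cell of Q containing i, remove the entry at that cell from P, and reverse-bump it up through P; the value ejected from row 1 is w(i).

Step i=5: Q has 5 at row 3, column 1; remove 5 from row 3 of P and reverse-bump: 5 enters row 2 and ejects 3; 3 enters row 1 and ejects 2. So w(5) = 2. P is now [[1, 3, 4], [5]].
Step i=4: Q has 4 at row 2, column 1; remove 5 from row 2 of P and reverse-bump: 5 enters row 1 and ejects 4. So w(4) = 4. P is now [[1, 3, 5]].
Step i=3: Q has 3 at row 1, column 3; remove that cell from P, ejecting 5. So w(3) = 5. P is now [[1, 3]].
Step i=2: Q has 2 at row 1, column 2; remove that cell from P, ejecting 3. So w(2) = 3. P is now [[1]].
Step i=1: Q has 1 at row 1, column 1; remove that cell from P, ejecting 1. So w(1) = 1. P is now [].

So w = 1 3 5 4 2.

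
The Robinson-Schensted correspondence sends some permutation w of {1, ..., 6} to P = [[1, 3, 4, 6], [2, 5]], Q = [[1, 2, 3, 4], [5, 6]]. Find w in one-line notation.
2 3 5 6 1 4

Reverse the RSK construction: for i from n down to 1, find the cell of Q containing i, remove the entry at that cell from P, and reverse-bump it up through P; the value ejected from row 1 is w(i).

Step i=6: Q has 6 at row 2, column 2; remove 5 from row 2 of P and reverse-bump: 5 enters row 1 and ejects 4. So w(6) = 4. P is now [[1, 3, 5, 6], [2]].
Step i=5: Q has 5 at row 2, column 1; remove 2 from row 2 of P and reverse-bump: 2 enters row 1 and ejects 1. So w(5) = 1. P is now [[2, 3, 5, 6]].
Step i=4: Q has 4 at row 1, column 4; remove that cell from P, ejecting 6. So w(4) = 6. P is now [[2, 3, 5]].
Step i=3: Q has 3 at row 1, column 3; remove that cell from P, ejecting 5. So w(3) = 5. P is now [[2, 3]].
Step i=2: Q has 2 at row 1, column 2; remove that cell from P, ejecting 3. So w(2) = 3. P is now [[2]].
Step i=1: Q has 1 at row 1, column 1; remove that cell from P, ejecting 2. So w(1) = 2. P is now [].

So w = 2 3 5 6 1 4.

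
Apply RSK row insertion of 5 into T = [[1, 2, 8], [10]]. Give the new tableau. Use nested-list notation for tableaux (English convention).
In row 1, 5 replaces 8 (the leftmost entry greater than 5); 8 is bumped to row 2. In row 2, 8 replaces 10 (the leftmost entry greater than 8); 10 is bumped to row 3. 10 starts a new row 3. The new tableau is [[1, 2, 5], [8], [10]].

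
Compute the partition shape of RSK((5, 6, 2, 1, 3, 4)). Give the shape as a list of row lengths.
Row-insert each entry into an empty tableau.

After inserting 5: P = [[5]].
After inserting 6: P = [[5, 6]].
After inserting 2: P = [[2, 6], [5]].
After inserting 1: P = [[1, 6], [2], [5]].
After inserting 3: P = [[1, 3], [2, 6], [5]].
After inserting 4: P = [[1, 3, 4], [2, 6], [5]].

The final insertion tableau P = [[1, 3, 4], [2, 6], [5]] has shape [3, 2, 1].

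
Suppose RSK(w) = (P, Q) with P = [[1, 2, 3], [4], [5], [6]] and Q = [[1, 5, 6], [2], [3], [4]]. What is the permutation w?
6 5 4 1 2 3

Reverse the RSK construction: for i from n down to 1, find the cell of Q containing i, remove the entry at that cell from P, and reverse-bump it up through P; the value ejected from row 1 is w(i).

Step i=6: Q has 6 at row 1, column 3; remove that cell from P, ejecting 3. So w(6) = 3. P is now [[1, 2], [4], [5], [6]].
Step i=5: Q has 5 at row 1, column 2; remove that cell from P, ejecting 2. So w(5) = 2. P is now [[1], [4], [5], [6]].
Step i=4: Q has 4 at row 4, column 1; remove 6 from row 4 of P and reverse-bump: 6 enters row 3 and ejects 5; 5 enters row 2 and ejects 4; 4 enters row 1 and ejects 1. So w(4) = 1. P is now [[4], [5], [6]].
Step i=3: Q has 3 at row 3, column 1; remove 6 from row 3 of P and reverse-bump: 6 enters row 2 and ejects 5; 5 enters row 1 and ejects 4. So w(3) = 4. P is now [[5], [6]].
Step i=2: Q has 2 at row 2, column 1; remove 6 from row 2 of P and reverse-bump: 6 enters row 1 and ejects 5. So w(2) = 5. P is now [[6]].
Step i=1: Q has 1 at row 1, column 1; remove that cell from P, ejecting 6. So w(1) = 6. P is now [].

So w = 6 5 4 1 2 3.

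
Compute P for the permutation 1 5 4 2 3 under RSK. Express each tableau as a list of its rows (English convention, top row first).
P = [[1, 2, 3], [4], [5]]

Insert 1: appended to row 1. P = [[1]].
Insert 5: appended to row 1. P = [[1, 5]].
Insert 4: 4 bumps 5 from row 1; 5 starts row 2. P = [[1, 4], [5]].
Insert 2: 2 bumps 4 from row 1; 4 bumps 5 from row 2; 5 starts row 3. P = [[1, 2], [4], [5]].
Insert 3: appended to row 1. P = [[1, 2, 3], [4], [5]].

So P = [[1, 2, 3], [4], [5]].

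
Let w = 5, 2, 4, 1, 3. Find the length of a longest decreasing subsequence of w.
3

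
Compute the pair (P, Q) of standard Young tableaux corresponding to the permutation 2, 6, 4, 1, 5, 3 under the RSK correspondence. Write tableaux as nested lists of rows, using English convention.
Insert each entry of the permutation into P by Schensted row insertion, recording in Q the position of each new cell.

Insert 2: appended to row 1. P = [[2]].
Insert 6: appended to row 1. P = [[2, 6]].
Insert 4: 4 bumps 6 from row 1; 6 starts row 2. P = [[2, 4], [6]].
Insert 1: 1 bumps 2 from row 1; 2 bumps 6 from row 2; 6 starts row 3. P = [[1, 4], [2], [6]].
Insert 5: appended to row 1. P = [[1, 4, 5], [2], [6]].
Insert 3: 3 bumps 4 from row 1; 4 appends to row 2. P = [[1, 3, 5], [2, 4], [6]].

So P = [[1, 3, 5], [2, 4], [6]], Q = [[1, 2, 5], [3, 6], [4]].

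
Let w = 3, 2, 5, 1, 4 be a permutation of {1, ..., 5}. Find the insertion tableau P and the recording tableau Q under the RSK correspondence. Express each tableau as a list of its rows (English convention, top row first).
P = [[1, 4], [2, 5], [3]], Q = [[1, 3], [2, 5], [4]]

Insert each entry of the permutation into P by Schensted row insertion, recording in Q the position of each new cell.

Insert 3: appended to row 1. P = [[3]].
Insert 2: 2 bumps 3 from row 1; 3 starts row 2. P = [[2], [3]].
Insert 5: appended to row 1. P = [[2, 5], [3]].
Insert 1: 1 bumps 2 from row 1; 2 bumps 3 from row 2; 3 starts row 3. P = [[1, 5], [2], [3]].
Insert 4: 4 bumps 5 from row 1; 5 appends to row 2. P = [[1, 4], [2, 5], [3]].

So P = [[1, 4], [2, 5], [3]], Q = [[1, 3], [2, 5], [4]].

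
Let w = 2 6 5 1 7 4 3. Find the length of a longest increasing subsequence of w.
3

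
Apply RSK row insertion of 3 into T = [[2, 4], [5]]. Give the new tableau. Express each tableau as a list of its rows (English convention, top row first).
In row 1, 3 replaces 4 (the leftmost entry greater than 3); 4 is bumped to row 2. In row 2, 4 replaces 5 (the leftmost entry greater than 4); 5 is bumped to row 3. 5 starts a new row 3. The new tableau is [[2, 3], [4], [5]].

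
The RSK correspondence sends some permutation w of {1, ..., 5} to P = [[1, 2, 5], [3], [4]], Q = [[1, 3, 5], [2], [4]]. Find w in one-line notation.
Reverse the RSK construction: for i from n down to 1, find the cell of Q containing i, remove the entry at that cell from P, and reverse-bump it up through P; the value ejected from row 1 is w(i).

Step i=5: Q has 5 at row 1, column 3; remove that cell from P, ejecting 5. So w(5) = 5. P is now [[1, 2], [3], [4]].
Step i=4: Q has 4 at row 3, column 1; remove 4 from row 3 of P and reverse-bump: 4 enters row 2 and ejects 3; 3 enters row 1 and ejects 2. So w(4) = 2. P is now [[1, 3], [4]].
Step i=3: Q has 3 at row 1, column 2; remove that cell from P, ejecting 3. So w(3) = 3. P is now [[1], [4]].
Step i=2: Q has 2 at row 2, column 1; remove 4 from row 2 of P and reverse-bump: 4 enters row 1 and ejects 1. So w(2) = 1. P is now [[4]].
Step i=1: Q has 1 at row 1, column 1; remove that cell from P, ejecting 4. So w(1) = 4. P is now [].

So w = 4 1 3 2 5.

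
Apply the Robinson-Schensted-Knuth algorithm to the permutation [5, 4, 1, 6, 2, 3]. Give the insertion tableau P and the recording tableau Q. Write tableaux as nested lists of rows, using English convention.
Insert each entry of the permutation into P by Schensted row insertion, recording in Q the position of each new cell.

Insert 5: appended to row 1. P = [[5]], Q = [[1]].
Insert 4: 4 bumps 5 from row 1; 5 starts row 2. P = [[4], [5]], Q = [[1], [2]].
Insert 1: 1 bumps 4 from row 1; 4 bumps 5 from row 2; 5 starts row 3. P = [[1], [4], [5]], Q = [[1], [2], [3]].
Insert 6: appended to row 1. P = [[1, 6], [4], [5]], Q = [[1, 4], [2], [3]].
Insert 2: 2 bumps 6 from row 1; 6 appends to row 2. P = [[1, 2], [4, 6], [5]], Q = [[1, 4], [2, 5], [3]].
Insert 3: appended to row 1. P = [[1, 2, 3], [4, 6], [5]], Q = [[1, 4, 6], [2, 5], [3]].

So P = [[1, 2, 3], [4, 6], [5]], Q = [[1, 4, 6], [2, 5], [3]].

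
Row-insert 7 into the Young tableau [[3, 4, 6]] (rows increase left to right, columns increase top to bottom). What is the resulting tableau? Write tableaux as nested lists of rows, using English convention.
[[3, 4, 6, 7]]

7 is larger than every entry of row 1, so it is appended to row 1. The new tableau is [[3, 4, 6, 7]].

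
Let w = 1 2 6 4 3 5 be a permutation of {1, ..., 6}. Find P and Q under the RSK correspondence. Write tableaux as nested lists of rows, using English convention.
Insert each entry of the permutation into P by Schensted row insertion, recording in Q the position of each new cell.

Insert 1: appended to row 1. P = [[1]], Q = [[1]].
Insert 2: appended to row 1. P = [[1, 2]], Q = [[1, 2]].
Insert 6: appended to row 1. P = [[1, 2, 6]], Q = [[1, 2, 3]].
Insert 4: 4 bumps 6 from row 1; 6 starts row 2. P = [[1, 2, 4], [6]], Q = [[1, 2, 3], [4]].
Insert 3: 3 bumps 4 from row 1; 4 bumps 6 from row 2; 6 starts row 3. P = [[1, 2, 3], [4], [6]], Q = [[1, 2, 3], [4], [5]].
Insert 5: appended to row 1. P = [[1, 2, 3, 5], [4], [6]], Q = [[1, 2, 3, 6], [4], [5]].

So P = [[1, 2, 3, 5], [4], [6]], Q = [[1, 2, 3, 6], [4], [5]].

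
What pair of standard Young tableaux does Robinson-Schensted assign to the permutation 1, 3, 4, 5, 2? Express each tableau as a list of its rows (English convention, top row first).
P = [[1, 2, 4, 5], [3]], Q = [[1, 2, 3, 4], [5]]

Insert each entry of the permutation into P by Schensted row insertion, recording in Q the position of each new cell.

Insert 1: appended to row 1. P = [[1]].
Insert 3: appended to row 1. P = [[1, 3]].
Insert 4: appended to row 1. P = [[1, 3, 4]].
Insert 5: appended to row 1. P = [[1, 3, 4, 5]].
Insert 2: 2 bumps 3 from row 1; 3 starts row 2. P = [[1, 2, 4, 5], [3]].

So P = [[1, 2, 4, 5], [3]], Q = [[1, 2, 3, 4], [5]].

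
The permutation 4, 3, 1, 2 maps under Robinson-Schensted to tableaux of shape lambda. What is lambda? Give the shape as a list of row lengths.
[2, 1, 1]

Row-insert each entry into an empty tableau.

After inserting 4: P = [[4]].
After inserting 3: P = [[3], [4]].
After inserting 1: P = [[1], [3], [4]].
After inserting 2: P = [[1, 2], [3], [4]].

The final insertion tableau P = [[1, 2], [3], [4]] has shape [2, 1, 1].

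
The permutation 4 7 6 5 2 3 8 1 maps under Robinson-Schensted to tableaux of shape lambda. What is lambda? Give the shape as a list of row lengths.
[3, 2, 1, 1, 1]

Row-insert each entry into an empty tableau.

After inserting 4: P = [[4]].
After inserting 7: P = [[4, 7]].
After inserting 6: P = [[4, 6], [7]].
After inserting 5: P = [[4, 5], [6], [7]].
After inserting 2: P = [[2, 5], [4], [6], [7]].
After inserting 3: P = [[2, 3], [4, 5], [6], [7]].
After inserting 8: P = [[2, 3, 8], [4, 5], [6], [7]].
After inserting 1: P = [[1, 3, 8], [2, 5], [4], [6], [7]].

The final insertion tableau P = [[1, 3, 8], [2, 5], [4], [6], [7]] has shape [3, 2, 1, 1, 1].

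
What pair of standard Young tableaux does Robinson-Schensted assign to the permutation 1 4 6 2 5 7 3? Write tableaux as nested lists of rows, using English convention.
Insert each entry of the permutation into P by Schensted row insertion, recording in Q the position of each new cell.

Insert 1: appended to row 1. P = [[1]].
Insert 4: appended to row 1. P = [[1, 4]].
Insert 6: appended to row 1. P = [[1, 4, 6]].
Insert 2: 2 bumps 4 from row 1; 4 starts row 2. P = [[1, 2, 6], [4]].
Insert 5: 5 bumps 6 from row 1; 6 appends to row 2. P = [[1, 2, 5], [4, 6]].
Insert 7: appended to row 1. P = [[1, 2, 5, 7], [4, 6]].
Insert 3: 3 bumps 5 from row 1; 5 bumps 6 from row 2; 6 starts row 3. P = [[1, 2, 3, 7], [4, 5], [6]].

So P = [[1, 2, 3, 7], [4, 5], [6]], Q = [[1, 2, 3, 6], [4, 5], [7]].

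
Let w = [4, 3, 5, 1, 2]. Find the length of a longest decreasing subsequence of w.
3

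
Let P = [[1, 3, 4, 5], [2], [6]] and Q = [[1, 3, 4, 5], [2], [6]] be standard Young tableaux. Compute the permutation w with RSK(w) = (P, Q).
6 2 3 4 5 1

Reverse the RSK construction: for i from n down to 1, find the cell of Q containing i, remove the entry at that cell from P, and reverse-bump it up through P; the value ejected from row 1 is w(i).

Step i=6: Q has 6 at row 3, column 1; remove 6 from row 3 of P and reverse-bump: 6 enters row 2 and ejects 2; 2 enters row 1 and ejects 1. So w(6) = 1. P is now [[2, 3, 4, 5], [6]].
Step i=5: Q has 5 at row 1, column 4; remove that cell from P, ejecting 5. So w(5) = 5. P is now [[2, 3, 4], [6]].
Step i=4: Q has 4 at row 1, column 3; remove that cell from P, ejecting 4. So w(4) = 4. P is now [[2, 3], [6]].
Step i=3: Q has 3 at row 1, column 2; remove that cell from P, ejecting 3. So w(3) = 3. P is now [[2], [6]].
Step i=2: Q has 2 at row 2, column 1; remove 6 from row 2 of P and reverse-bump: 6 enters row 1 and ejects 2. So w(2) = 2. P is now [[6]].
Step i=1: Q has 1 at row 1, column 1; remove that cell from P, ejecting 6. So w(1) = 6. P is now [].

So w = 6 2 3 4 5 1.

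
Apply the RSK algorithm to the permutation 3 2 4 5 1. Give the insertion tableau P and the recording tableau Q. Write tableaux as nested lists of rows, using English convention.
Insert each entry of the permutation into P by Schensted row insertion, recording in Q the position of each new cell.

Insert 3: appended to row 1. P = [[3]], Q = [[1]].
Insert 2: 2 bumps 3 from row 1; 3 starts row 2. P = [[2], [3]], Q = [[1], [2]].
Insert 4: appended to row 1. P = [[2, 4], [3]], Q = [[1, 3], [2]].
Insert 5: appended to row 1. P = [[2, 4, 5], [3]], Q = [[1, 3, 4], [2]].
Insert 1: 1 bumps 2 from row 1; 2 bumps 3 from row 2; 3 starts row 3. P = [[1, 4, 5], [2], [3]], Q = [[1, 3, 4], [2], [5]].

So P = [[1, 4, 5], [2], [3]], Q = [[1, 3, 4], [2], [5]].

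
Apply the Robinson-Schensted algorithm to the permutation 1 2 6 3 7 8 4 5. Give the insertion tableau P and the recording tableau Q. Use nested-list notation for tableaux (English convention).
Insert each entry of the permutation into P by Schensted row insertion, recording in Q the position of each new cell.

After inserting 1: P = [[1]].
After inserting 2: P = [[1, 2]].
After inserting 6: P = [[1, 2, 6]].
After inserting 3: P = [[1, 2, 3], [6]].
After inserting 7: P = [[1, 2, 3, 7], [6]].
After inserting 8: P = [[1, 2, 3, 7, 8], [6]].
After inserting 4: P = [[1, 2, 3, 4, 8], [6, 7]].
After inserting 5: P = [[1, 2, 3, 4, 5], [6, 7, 8]].

So P = [[1, 2, 3, 4, 5], [6, 7, 8]], Q = [[1, 2, 3, 5, 6], [4, 7, 8]].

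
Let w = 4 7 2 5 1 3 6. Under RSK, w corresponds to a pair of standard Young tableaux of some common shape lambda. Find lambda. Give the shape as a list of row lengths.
Row-insert each entry into an empty tableau.

After inserting 4: P = [[4]].
After inserting 7: P = [[4, 7]].
After inserting 2: P = [[2, 7], [4]].
After inserting 5: P = [[2, 5], [4, 7]].
After inserting 1: P = [[1, 5], [2, 7], [4]].
After inserting 3: P = [[1, 3], [2, 5], [4, 7]].
After inserting 6: P = [[1, 3, 6], [2, 5], [4, 7]].

The final insertion tableau P = [[1, 3, 6], [2, 5], [4, 7]] has shape [3, 2, 2].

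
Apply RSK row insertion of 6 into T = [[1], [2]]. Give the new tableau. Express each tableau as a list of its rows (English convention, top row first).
6 is larger than every entry of row 1, so it is appended to row 1. The new tableau is [[1, 6], [2]].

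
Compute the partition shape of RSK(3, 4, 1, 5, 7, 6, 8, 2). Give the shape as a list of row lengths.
[5, 2, 1]

Row-insert each entry into an empty tableau.

After inserting 3: P = [[3]].
After inserting 4: P = [[3, 4]].
After inserting 1: P = [[1, 4], [3]].
After inserting 5: P = [[1, 4, 5], [3]].
After inserting 7: P = [[1, 4, 5, 7], [3]].
After inserting 6: P = [[1, 4, 5, 6], [3, 7]].
After inserting 8: P = [[1, 4, 5, 6, 8], [3, 7]].
After inserting 2: P = [[1, 2, 5, 6, 8], [3, 4], [7]].

The final insertion tableau P = [[1, 2, 5, 6, 8], [3, 4], [7]] has shape [5, 2, 1].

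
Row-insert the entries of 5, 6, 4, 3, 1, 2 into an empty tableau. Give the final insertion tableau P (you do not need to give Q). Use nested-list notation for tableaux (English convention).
P = [[1, 2], [3, 6], [4], [5]]

Insert 5: appended to row 1. P = [[5]].
Insert 6: appended to row 1. P = [[5, 6]].
Insert 4: 4 bumps 5 from row 1; 5 starts row 2. P = [[4, 6], [5]].
Insert 3: 3 bumps 4 from row 1; 4 bumps 5 from row 2; 5 starts row 3. P = [[3, 6], [4], [5]].
Insert 1: 1 bumps 3 from row 1; 3 bumps 4 from row 2; 4 bumps 5 from row 3; 5 starts row 4. P = [[1, 6], [3], [4], [5]].
Insert 2: 2 bumps 6 from row 1; 6 appends to row 2. P = [[1, 2], [3, 6], [4], [5]].

So P = [[1, 2], [3, 6], [4], [5]].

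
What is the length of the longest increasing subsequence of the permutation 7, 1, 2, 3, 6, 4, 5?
5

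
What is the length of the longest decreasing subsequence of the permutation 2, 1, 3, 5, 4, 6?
2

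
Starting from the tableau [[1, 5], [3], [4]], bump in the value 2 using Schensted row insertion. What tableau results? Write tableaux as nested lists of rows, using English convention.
[[1, 2], [3, 5], [4]]

In row 1, 2 replaces 5 (the leftmost entry greater than 2); 5 is bumped to row 2. 5 is appended to row 2. The new tableau is [[1, 2], [3, 5], [4]].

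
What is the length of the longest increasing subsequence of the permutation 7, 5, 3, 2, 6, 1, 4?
2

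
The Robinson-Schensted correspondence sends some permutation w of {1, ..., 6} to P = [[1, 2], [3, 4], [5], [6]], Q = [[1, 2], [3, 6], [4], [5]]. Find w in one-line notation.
3 6 5 4 1 2

Reverse the RSK construction: for i from n down to 1, find the cell of Q containing i, remove the entry at that cell from P, and reverse-bump it up through P; the value ejected from row 1 is w(i).

Step i=6: Q has 6 at row 2, column 2; remove 4 from row 2 of P and reverse-bump: 4 enters row 1 and ejects 2. So w(6) = 2. P is now [[1, 4], [3], [5], [6]].
Step i=5: Q has 5 at row 4, column 1; remove 6 from row 4 of P and reverse-bump: 6 enters row 3 and ejects 5; 5 enters row 2 and ejects 3; 3 enters row 1 and ejects 1. So w(5) = 1. P is now [[3, 4], [5], [6]].
Step i=4: Q has 4 at row 3, column 1; remove 6 from row 3 of P and reverse-bump: 6 enters row 2 and ejects 5; 5 enters row 1 and ejects 4. So w(4) = 4. P is now [[3, 5], [6]].
Step i=3: Q has 3 at row 2, column 1; remove 6 from row 2 of P and reverse-bump: 6 enters row 1 and ejects 5. So w(3) = 5. P is now [[3, 6]].
Step i=2: Q has 2 at row 1, column 2; remove that cell from P, ejecting 6. So w(2) = 6. P is now [[3]].
Step i=1: Q has 1 at row 1, column 1; remove that cell from P, ejecting 3. So w(1) = 3. P is now [].

So w = 3 6 5 4 1 2.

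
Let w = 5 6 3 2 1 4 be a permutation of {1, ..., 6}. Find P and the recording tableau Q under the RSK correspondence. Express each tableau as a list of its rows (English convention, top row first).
Insert each entry of the permutation into P by Schensted row insertion, recording in Q the position of each new cell.

Insert 5: appended to row 1. P = [[5]], Q = [[1]].
Insert 6: appended to row 1. P = [[5, 6]], Q = [[1, 2]].
Insert 3: 3 bumps 5 from row 1; 5 starts row 2. P = [[3, 6], [5]], Q = [[1, 2], [3]].
Insert 2: 2 bumps 3 from row 1; 3 bumps 5 from row 2; 5 starts row 3. P = [[2, 6], [3], [5]], Q = [[1, 2], [3], [4]].
Insert 1: 1 bumps 2 from row 1; 2 bumps 3 from row 2; 3 bumps 5 from row 3; 5 starts row 4. P = [[1, 6], [2], [3], [5]], Q = [[1, 2], [3], [4], [5]].
Insert 4: 4 bumps 6 from row 1; 6 appends to row 2. P = [[1, 4], [2, 6], [3], [5]], Q = [[1, 2], [3, 6], [4], [5]].

So P = [[1, 4], [2, 6], [3], [5]], Q = [[1, 2], [3, 6], [4], [5]].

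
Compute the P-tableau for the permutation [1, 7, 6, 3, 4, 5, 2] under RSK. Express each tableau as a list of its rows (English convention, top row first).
Insert 1: appended to row 1. P = [[1]].
Insert 7: appended to row 1. P = [[1, 7]].
Insert 6: 6 bumps 7 from row 1; 7 starts row 2. P = [[1, 6], [7]].
Insert 3: 3 bumps 6 from row 1; 6 bumps 7 from row 2; 7 starts row 3. P = [[1, 3], [6], [7]].
Insert 4: appended to row 1. P = [[1, 3, 4], [6], [7]].
Insert 5: appended to row 1. P = [[1, 3, 4, 5], [6], [7]].
Insert 2: 2 bumps 3 from row 1; 3 bumps 6 from row 2; 6 bumps 7 from row 3; 7 starts row 4. P = [[1, 2, 4, 5], [3], [6], [7]].

So P = [[1, 2, 4, 5], [3], [6], [7]].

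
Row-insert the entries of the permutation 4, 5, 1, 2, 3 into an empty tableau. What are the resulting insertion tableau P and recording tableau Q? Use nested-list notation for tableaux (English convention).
Insert each entry of the permutation into P by Schensted row insertion, recording in Q the position of each new cell.

Insert 4: appended to row 1. P = [[4]].
Insert 5: appended to row 1. P = [[4, 5]].
Insert 1: 1 bumps 4 from row 1; 4 starts row 2. P = [[1, 5], [4]].
Insert 2: 2 bumps 5 from row 1; 5 appends to row 2. P = [[1, 2], [4, 5]].
Insert 3: appended to row 1. P = [[1, 2, 3], [4, 5]].

So P = [[1, 2, 3], [4, 5]], Q = [[1, 2, 5], [3, 4]].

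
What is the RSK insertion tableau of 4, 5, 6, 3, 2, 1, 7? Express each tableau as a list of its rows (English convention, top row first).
P = [[1, 5, 6, 7], [2], [3], [4]]

Insert 4: appended to row 1. P = [[4]].
Insert 5: appended to row 1. P = [[4, 5]].
Insert 6: appended to row 1. P = [[4, 5, 6]].
Insert 3: 3 bumps 4 from row 1; 4 starts row 2. P = [[3, 5, 6], [4]].
Insert 2: 2 bumps 3 from row 1; 3 bumps 4 from row 2; 4 starts row 3. P = [[2, 5, 6], [3], [4]].
Insert 1: 1 bumps 2 from row 1; 2 bumps 3 from row 2; 3 bumps 4 from row 3; 4 starts row 4. P = [[1, 5, 6], [2], [3], [4]].
Insert 7: appended to row 1. P = [[1, 5, 6, 7], [2], [3], [4]].

So P = [[1, 5, 6, 7], [2], [3], [4]].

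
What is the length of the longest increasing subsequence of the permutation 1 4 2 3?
3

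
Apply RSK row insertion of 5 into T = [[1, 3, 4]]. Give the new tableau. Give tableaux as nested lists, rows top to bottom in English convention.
[[1, 3, 4, 5]]

5 is larger than every entry of row 1, so it is appended to row 1. The new tableau is [[1, 3, 4, 5]].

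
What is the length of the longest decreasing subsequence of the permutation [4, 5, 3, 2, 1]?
4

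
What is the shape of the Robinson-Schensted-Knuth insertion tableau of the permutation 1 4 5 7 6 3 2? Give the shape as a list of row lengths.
[4, 1, 1, 1]

Row-insert each entry into an empty tableau.

After inserting 1: P = [[1]].
After inserting 4: P = [[1, 4]].
After inserting 5: P = [[1, 4, 5]].
After inserting 7: P = [[1, 4, 5, 7]].
After inserting 6: P = [[1, 4, 5, 6], [7]].
After inserting 3: P = [[1, 3, 5, 6], [4], [7]].
After inserting 2: P = [[1, 2, 5, 6], [3], [4], [7]].

The final insertion tableau P = [[1, 2, 5, 6], [3], [4], [7]] has shape [4, 1, 1, 1].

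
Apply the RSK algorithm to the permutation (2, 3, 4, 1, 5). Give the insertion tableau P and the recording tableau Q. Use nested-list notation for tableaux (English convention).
Insert each entry of the permutation into P by Schensted row insertion, recording in Q the position of each new cell.

After inserting 2: P = [[2]].
After inserting 3: P = [[2, 3]].
After inserting 4: P = [[2, 3, 4]].
After inserting 1: P = [[1, 3, 4], [2]].
After inserting 5: P = [[1, 3, 4, 5], [2]].

So P = [[1, 3, 4, 5], [2]], Q = [[1, 2, 3, 5], [4]].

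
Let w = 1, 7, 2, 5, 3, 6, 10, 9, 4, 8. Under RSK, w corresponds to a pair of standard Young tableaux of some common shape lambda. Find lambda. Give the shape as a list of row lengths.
RSK row insertion gives P = [[1, 2, 3, 4, 8], [5, 6, 9], [7, 10]], which has shape [5, 3, 2].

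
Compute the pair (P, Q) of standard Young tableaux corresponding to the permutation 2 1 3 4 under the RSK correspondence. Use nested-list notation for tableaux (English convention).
P = [[1, 3, 4], [2]], Q = [[1, 3, 4], [2]]

Insert each entry of the permutation into P by Schensted row insertion, recording in Q the position of each new cell.

Insert 2: appended to row 1. P = [[2]], Q = [[1]].
Insert 1: 1 bumps 2 from row 1; 2 starts row 2. P = [[1], [2]], Q = [[1], [2]].
Insert 3: appended to row 1. P = [[1, 3], [2]], Q = [[1, 3], [2]].
Insert 4: appended to row 1. P = [[1, 3, 4], [2]], Q = [[1, 3, 4], [2]].

So P = [[1, 3, 4], [2]], Q = [[1, 3, 4], [2]].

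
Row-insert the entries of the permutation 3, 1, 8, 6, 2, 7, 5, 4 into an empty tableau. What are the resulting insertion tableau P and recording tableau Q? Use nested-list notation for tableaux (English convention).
Insert each entry of the permutation into P by Schensted row insertion, recording in Q the position of each new cell.

Insert 3: appended to row 1. P = [[3]].
Insert 1: 1 bumps 3 from row 1; 3 starts row 2. P = [[1], [3]].
Insert 8: appended to row 1. P = [[1, 8], [3]].
Insert 6: 6 bumps 8 from row 1; 8 appends to row 2. P = [[1, 6], [3, 8]].
Insert 2: 2 bumps 6 from row 1; 6 bumps 8 from row 2; 8 starts row 3. P = [[1, 2], [3, 6], [8]].
Insert 7: appended to row 1. P = [[1, 2, 7], [3, 6], [8]].
Insert 5: 5 bumps 7 from row 1; 7 appends to row 2. P = [[1, 2, 5], [3, 6, 7], [8]].
Insert 4: 4 bumps 5 from row 1; 5 bumps 6 from row 2; 6 bumps 8 from row 3; 8 starts row 4. P = [[1, 2, 4], [3, 5, 7], [6], [8]].

So P = [[1, 2, 4], [3, 5, 7], [6], [8]], Q = [[1, 3, 6], [2, 4, 7], [5], [8]].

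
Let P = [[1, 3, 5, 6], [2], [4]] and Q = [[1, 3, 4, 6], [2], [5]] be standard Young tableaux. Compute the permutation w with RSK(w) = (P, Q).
Reverse the RSK construction: for i from n down to 1, find the cell of Q containing i, remove the entry at that cell from P, and reverse-bump it up through P; the value ejected from row 1 is w(i).

Step i=6: Q has 6 at row 1, column 4; remove that cell from P, ejecting 6. So w(6) = 6. P is now [[1, 3, 5], [2], [4]].
Step i=5: Q has 5 at row 3, column 1; remove 4 from row 3 of P and reverse-bump: 4 enters row 2 and ejects 2; 2 enters row 1 and ejects 1. So w(5) = 1. P is now [[2, 3, 5], [4]].
Step i=4: Q has 4 at row 1, column 3; remove that cell from P, ejecting 5. So w(4) = 5. P is now [[2, 3], [4]].
Step i=3: Q has 3 at row 1, column 2; remove that cell from P, ejecting 3. So w(3) = 3. P is now [[2], [4]].
Step i=2: Q has 2 at row 2, column 1; remove 4 from row 2 of P and reverse-bump: 4 enters row 1 and ejects 2. So w(2) = 2. P is now [[4]].
Step i=1: Q has 1 at row 1, column 1; remove that cell from P, ejecting 4. So w(1) = 4. P is now [].

So w = 4 2 3 5 1 6.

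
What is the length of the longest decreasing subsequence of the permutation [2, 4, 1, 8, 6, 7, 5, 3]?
4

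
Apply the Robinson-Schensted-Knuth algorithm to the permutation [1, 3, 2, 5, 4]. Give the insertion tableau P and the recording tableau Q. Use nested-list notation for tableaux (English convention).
Insert each entry of the permutation into P by Schensted row insertion, recording in Q the position of each new cell.

Insert 1: appended to row 1. P = [[1]].
Insert 3: appended to row 1. P = [[1, 3]].
Insert 2: 2 bumps 3 from row 1; 3 starts row 2. P = [[1, 2], [3]].
Insert 5: appended to row 1. P = [[1, 2, 5], [3]].
Insert 4: 4 bumps 5 from row 1; 5 appends to row 2. P = [[1, 2, 4], [3, 5]].

So P = [[1, 2, 4], [3, 5]], Q = [[1, 2, 4], [3, 5]].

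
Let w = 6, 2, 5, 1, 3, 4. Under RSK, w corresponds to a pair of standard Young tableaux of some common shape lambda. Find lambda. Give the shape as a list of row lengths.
Row-insert each entry into an empty tableau.

After inserting 6: P = [[6]].
After inserting 2: P = [[2], [6]].
After inserting 5: P = [[2, 5], [6]].
After inserting 1: P = [[1, 5], [2], [6]].
After inserting 3: P = [[1, 3], [2, 5], [6]].
After inserting 4: P = [[1, 3, 4], [2, 5], [6]].

The final insertion tableau P = [[1, 3, 4], [2, 5], [6]] has shape [3, 2, 1].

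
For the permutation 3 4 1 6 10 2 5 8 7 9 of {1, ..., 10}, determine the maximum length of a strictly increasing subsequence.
5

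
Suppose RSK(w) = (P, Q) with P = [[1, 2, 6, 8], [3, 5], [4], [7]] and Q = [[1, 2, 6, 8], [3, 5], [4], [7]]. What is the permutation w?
4 7 5 1 3 6 2 8

Reverse the RSK construction: for i from n down to 1, find the cell of Q containing i, remove the entry at that cell from P, and reverse-bump it up through P; the value ejected from row 1 is w(i).

Step i=8: Q has 8 at row 1, column 4; remove that cell from P, ejecting 8. So w(8) = 8. P is now [[1, 2, 6], [3, 5], [4], [7]].
Step i=7: Q has 7 at row 4, column 1; remove 7 from row 4 of P and reverse-bump: 7 enters row 3 and ejects 4; 4 enters row 2 and ejects 3; 3 enters row 1 and ejects 2. So w(7) = 2. P is now [[1, 3, 6], [4, 5], [7]].
Step i=6: Q has 6 at row 1, column 3; remove that cell from P, ejecting 6. So w(6) = 6. P is now [[1, 3], [4, 5], [7]].
Step i=5: Q has 5 at row 2, column 2; remove 5 from row 2 of P and reverse-bump: 5 enters row 1 and ejects 3. So w(5) = 3. P is now [[1, 5], [4], [7]].
Step i=4: Q has 4 at row 3, column 1; remove 7 from row 3 of P and reverse-bump: 7 enters row 2 and ejects 4; 4 enters row 1 and ejects 1. So w(4) = 1. P is now [[4, 5], [7]].
Step i=3: Q has 3 at row 2, column 1; remove 7 from row 2 of P and reverse-bump: 7 enters row 1 and ejects 5. So w(3) = 5. P is now [[4, 7]].
Step i=2: Q has 2 at row 1, column 2; remove that cell from P, ejecting 7. So w(2) = 7. P is now [[4]].
Step i=1: Q has 1 at row 1, column 1; remove that cell from P, ejecting 4. So w(1) = 4. P is now [].

So w = 4 7 5 1 3 6 2 8.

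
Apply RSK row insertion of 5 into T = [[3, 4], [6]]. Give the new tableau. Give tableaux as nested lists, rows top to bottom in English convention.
[[3, 4, 5], [6]]

5 is larger than every entry of row 1, so it is appended to row 1. The new tableau is [[3, 4, 5], [6]].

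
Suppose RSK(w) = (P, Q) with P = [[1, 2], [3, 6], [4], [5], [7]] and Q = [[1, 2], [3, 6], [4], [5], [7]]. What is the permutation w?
Reverse the RSK construction: for i from n down to 1, find the cell of Q containing i, remove the entry at that cell from P, and reverse-bump it up through P; the value ejected from row 1 is w(i).

Step i=7: Q has 7 at row 5, column 1; remove 7 from row 5 of P and reverse-bump: 7 enters row 4 and ejects 5; 5 enters row 3 and ejects 4; 4 enters row 2 and ejects 3; 3 enters row 1 and ejects 2. So w(7) = 2. P is now [[1, 3], [4, 6], [5], [7]].
Step i=6: Q has 6 at row 2, column 2; remove 6 from row 2 of P and reverse-bump: 6 enters row 1 and ejects 3. So w(6) = 3. P is now [[1, 6], [4], [5], [7]].
Step i=5: Q has 5 at row 4, column 1; remove 7 from row 4 of P and reverse-bump: 7 enters row 3 and ejects 5; 5 enters row 2 and ejects 4; 4 enters row 1 and ejects 1. So w(5) = 1. P is now [[4, 6], [5], [7]].
Step i=4: Q has 4 at row 3, column 1; remove 7 from row 3 of P and reverse-bump: 7 enters row 2 and ejects 5; 5 enters row 1 and ejects 4. So w(4) = 4. P is now [[5, 6], [7]].
Step i=3: Q has 3 at row 2, column 1; remove 7 from row 2 of P and reverse-bump: 7 enters row 1 and ejects 6. So w(3) = 6. P is now [[5, 7]].
Step i=2: Q has 2 at row 1, column 2; remove that cell from P, ejecting 7. So w(2) = 7. P is now [[5]].
Step i=1: Q has 1 at row 1, column 1; remove that cell from P, ejecting 5. So w(1) = 5. P is now [].

So w = 5 7 6 4 1 3 2.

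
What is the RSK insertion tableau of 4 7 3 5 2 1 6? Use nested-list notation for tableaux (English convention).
P = [[1, 5, 6], [2, 7], [3], [4]]

Insert 4: appended to row 1. P = [[4]].
Insert 7: appended to row 1. P = [[4, 7]].
Insert 3: 3 bumps 4 from row 1; 4 starts row 2. P = [[3, 7], [4]].
Insert 5: 5 bumps 7 from row 1; 7 appends to row 2. P = [[3, 5], [4, 7]].
Insert 2: 2 bumps 3 from row 1; 3 bumps 4 from row 2; 4 starts row 3. P = [[2, 5], [3, 7], [4]].
Insert 1: 1 bumps 2 from row 1; 2 bumps 3 from row 2; 3 bumps 4 from row 3; 4 starts row 4. P = [[1, 5], [2, 7], [3], [4]].
Insert 6: appended to row 1. P = [[1, 5, 6], [2, 7], [3], [4]].

So P = [[1, 5, 6], [2, 7], [3], [4]].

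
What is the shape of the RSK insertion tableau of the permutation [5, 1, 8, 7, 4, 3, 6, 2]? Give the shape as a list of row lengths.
[3, 2, 1, 1, 1]

Row-insert each entry into an empty tableau.

After inserting 5: P = [[5]].
After inserting 1: P = [[1], [5]].
After inserting 8: P = [[1, 8], [5]].
After inserting 7: P = [[1, 7], [5, 8]].
After inserting 4: P = [[1, 4], [5, 7], [8]].
After inserting 3: P = [[1, 3], [4, 7], [5], [8]].
After inserting 6: P = [[1, 3, 6], [4, 7], [5], [8]].
After inserting 2: P = [[1, 2, 6], [3, 7], [4], [5], [8]].

The final insertion tableau P = [[1, 2, 6], [3, 7], [4], [5], [8]] has shape [3, 2, 1, 1, 1].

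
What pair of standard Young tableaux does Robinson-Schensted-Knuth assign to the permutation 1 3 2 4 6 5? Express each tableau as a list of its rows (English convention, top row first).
P = [[1, 2, 4, 5], [3, 6]], Q = [[1, 2, 4, 5], [3, 6]]

Insert each entry of the permutation into P by Schensted row insertion, recording in Q the position of each new cell.

Insert 1: appended to row 1. P = [[1]].
Insert 3: appended to row 1. P = [[1, 3]].
Insert 2: 2 bumps 3 from row 1; 3 starts row 2. P = [[1, 2], [3]].
Insert 4: appended to row 1. P = [[1, 2, 4], [3]].
Insert 6: appended to row 1. P = [[1, 2, 4, 6], [3]].
Insert 5: 5 bumps 6 from row 1; 6 appends to row 2. P = [[1, 2, 4, 5], [3, 6]].

So P = [[1, 2, 4, 5], [3, 6]], Q = [[1, 2, 4, 5], [3, 6]].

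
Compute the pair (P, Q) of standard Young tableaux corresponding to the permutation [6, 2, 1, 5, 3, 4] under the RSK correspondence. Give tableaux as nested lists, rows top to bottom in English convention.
Insert each entry of the permutation into P by Schensted row insertion, recording in Q the position of each new cell.

Insert 6: appended to row 1. P = [[6]].
Insert 2: 2 bumps 6 from row 1; 6 starts row 2. P = [[2], [6]].
Insert 1: 1 bumps 2 from row 1; 2 bumps 6 from row 2; 6 starts row 3. P = [[1], [2], [6]].
Insert 5: appended to row 1. P = [[1, 5], [2], [6]].
Insert 3: 3 bumps 5 from row 1; 5 appends to row 2. P = [[1, 3], [2, 5], [6]].
Insert 4: appended to row 1. P = [[1, 3, 4], [2, 5], [6]].

So P = [[1, 3, 4], [2, 5], [6]], Q = [[1, 4, 6], [2, 5], [3]].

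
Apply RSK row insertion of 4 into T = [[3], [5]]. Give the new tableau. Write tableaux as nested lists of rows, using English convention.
4 is larger than every entry of row 1, so it is appended to row 1. The new tableau is [[3, 4], [5]].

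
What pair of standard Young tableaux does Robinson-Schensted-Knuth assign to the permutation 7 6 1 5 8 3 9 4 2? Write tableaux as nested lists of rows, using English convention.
P = [[1, 2, 4, 9], [3, 8], [5], [6], [7]], Q = [[1, 4, 5, 7], [2, 8], [3], [6], [9]]

Insert each entry of the permutation into P by Schensted row insertion, recording in Q the position of each new cell.

Insert 7: appended to row 1. P = [[7]].
Insert 6: 6 bumps 7 from row 1; 7 starts row 2. P = [[6], [7]].
Insert 1: 1 bumps 6 from row 1; 6 bumps 7 from row 2; 7 starts row 3. P = [[1], [6], [7]].
Insert 5: appended to row 1. P = [[1, 5], [6], [7]].
Insert 8: appended to row 1. P = [[1, 5, 8], [6], [7]].
Insert 3: 3 bumps 5 from row 1; 5 bumps 6 from row 2; 6 bumps 7 from row 3; 7 starts row 4. P = [[1, 3, 8], [5], [6], [7]].
Insert 9: appended to row 1. P = [[1, 3, 8, 9], [5], [6], [7]].
Insert 4: 4 bumps 8 from row 1; 8 appends to row 2. P = [[1, 3, 4, 9], [5, 8], [6], [7]].
Insert 2: 2 bumps 3 from row 1; 3 bumps 5 from row 2; 5 bumps 6 from row 3; 6 bumps 7 from row 4; 7 starts row 5. P = [[1, 2, 4, 9], [3, 8], [5], [6], [7]].

So P = [[1, 2, 4, 9], [3, 8], [5], [6], [7]], Q = [[1, 4, 5, 7], [2, 8], [3], [6], [9]].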